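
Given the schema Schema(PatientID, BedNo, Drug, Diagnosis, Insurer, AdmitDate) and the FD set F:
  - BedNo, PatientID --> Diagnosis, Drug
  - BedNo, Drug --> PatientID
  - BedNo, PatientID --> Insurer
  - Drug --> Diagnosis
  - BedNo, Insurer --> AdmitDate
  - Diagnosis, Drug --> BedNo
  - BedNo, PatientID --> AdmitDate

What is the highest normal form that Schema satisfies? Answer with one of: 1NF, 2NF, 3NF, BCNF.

2NF

Candidate keys: {BedNo, PatientID}, {Drug}. Prime attributes: {BedNo, Drug, PatientID}.
BedNo, Insurer --> AdmitDate: {BedNo, Insurer}⁺ = {AdmitDate, BedNo, Insurer}, which is not all of the attributes, so the left side is not a superkey — BCNF is violated.
Because {AdmitDate} is non-prime and the left side of BedNo, Insurer --> AdmitDate is not a superkey, the relation is not in 3NF.
Checking every proper subset of each key, none determines a non-prime attribute — 2NF is satisfied.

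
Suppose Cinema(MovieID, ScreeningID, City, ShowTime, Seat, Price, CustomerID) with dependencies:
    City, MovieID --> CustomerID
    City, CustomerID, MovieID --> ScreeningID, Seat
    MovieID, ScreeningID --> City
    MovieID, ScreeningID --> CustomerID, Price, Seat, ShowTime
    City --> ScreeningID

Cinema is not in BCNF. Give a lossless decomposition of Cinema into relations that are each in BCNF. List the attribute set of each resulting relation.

Candidate keys of the original relation: {City, MovieID}, {MovieID, ScreeningID}.
{City, CustomerID, MovieID, Price, ScreeningID, Seat, ShowTime}: {City} determines {City, ScreeningID} here but is not a superkey — split on City --> ScreeningID, giving {City, ScreeningID} and {City, CustomerID, MovieID, Price, Seat, ShowTime}.
{City, ScreeningID} has no BCNF violation.
{City, CustomerID, MovieID, Price, Seat, ShowTime} has no BCNF violation.

{City, CustomerID, MovieID, Price, Seat, ShowTime}; {City, ScreeningID}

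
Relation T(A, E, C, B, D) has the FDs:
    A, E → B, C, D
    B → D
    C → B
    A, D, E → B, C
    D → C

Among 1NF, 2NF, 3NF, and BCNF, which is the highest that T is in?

2NF

Candidate key: {A, E}. Prime attributes: {A, E}.
For B → D we have {B}⁺ = {B, C, D}; {B} is not a superkey, so BCNF fails.
Because {D} is non-prime and the left side of B → D is not a superkey, the relation is not in 3NF.
No proper subset of a key has a non-prime attribute in its closure, so there is no partial dependency; 2NF holds.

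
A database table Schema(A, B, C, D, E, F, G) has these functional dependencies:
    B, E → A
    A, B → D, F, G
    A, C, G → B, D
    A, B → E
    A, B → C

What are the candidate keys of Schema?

{A, B}, {A, C, G}, {B, E}

{A, B} is a candidate key since {A, B}⁺ = {A, B, C, D, E, F, G} covers every attribute.
{B, E} is a candidate key since {B, E}⁺ = {A, B, C, D, E, F, G} covers every attribute.
{A, C, G} is a candidate key since {A, C, G}⁺ = {A, B, C, D, E, F, G} covers every attribute.
These are minimal and exhaustive — every other superkey contains one of them.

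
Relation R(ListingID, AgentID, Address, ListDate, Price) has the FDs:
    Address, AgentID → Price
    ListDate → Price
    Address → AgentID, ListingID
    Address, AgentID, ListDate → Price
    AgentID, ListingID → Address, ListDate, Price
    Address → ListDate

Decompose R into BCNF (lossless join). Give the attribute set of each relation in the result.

Candidate keys of the original relation: {Address}, {AgentID, ListingID}.
In {Address, AgentID, ListDate, ListingID, Price}, {ListDate} is not a superkey ({ListDate}⁺ restricted to this set is {ListDate, Price}), so split on ListDate → Price into {ListDate, Price} and {Address, AgentID, ListDate, ListingID}.
{ListDate, Price} is in BCNF.
{Address, AgentID, ListDate, ListingID} is in BCNF.

{Address, AgentID, ListDate, ListingID}; {ListDate, Price}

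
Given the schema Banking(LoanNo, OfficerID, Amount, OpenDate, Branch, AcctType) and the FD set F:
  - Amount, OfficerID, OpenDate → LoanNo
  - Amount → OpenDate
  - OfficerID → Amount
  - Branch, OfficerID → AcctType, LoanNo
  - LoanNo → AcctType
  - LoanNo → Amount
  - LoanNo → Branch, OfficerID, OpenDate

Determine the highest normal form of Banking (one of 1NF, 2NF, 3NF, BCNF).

Candidate keys: {LoanNo}, {OfficerID}. Prime attributes: {LoanNo, OfficerID}.
Amount → OpenDate: {Amount}⁺ = {Amount, OpenDate}, which is not all of the attributes, so the left side is not a superkey — BCNF is violated.
Amount → OpenDate has non-prime {OpenDate} on the right and a non-superkey on the left, so 3NF fails.
Every candidate key is a single attribute, so no partial dependency is possible; 2NF holds.

2NF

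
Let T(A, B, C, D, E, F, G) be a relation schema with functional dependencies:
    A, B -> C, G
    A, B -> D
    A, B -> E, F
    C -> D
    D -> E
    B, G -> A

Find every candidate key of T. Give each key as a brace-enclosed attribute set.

No FD produces {B}, so it must be in every candidate key.
{A, B}⁺ = {A, B, C, D, E, F, G}, which is every attribute, so {A, B} is a candidate key.
{B, G}⁺ = {A, B, C, D, E, F, G}, which is every attribute, so {B, G} is a candidate key.
No proper subset of any of these is a key, and no other minimal superkey exists.

{A, B}, {B, G}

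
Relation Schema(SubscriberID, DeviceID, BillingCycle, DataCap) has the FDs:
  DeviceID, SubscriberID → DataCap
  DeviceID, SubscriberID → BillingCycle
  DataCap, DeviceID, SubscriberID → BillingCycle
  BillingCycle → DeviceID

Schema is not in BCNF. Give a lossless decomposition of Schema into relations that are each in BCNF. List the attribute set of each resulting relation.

{BillingCycle, DataCap, SubscriberID}; {BillingCycle, DeviceID}

Candidate keys of the original relation: {BillingCycle, SubscriberID}, {DeviceID, SubscriberID}.
In {BillingCycle, DataCap, DeviceID, SubscriberID}, {BillingCycle} is not a superkey ({BillingCycle}⁺ restricted to this set is {BillingCycle, DeviceID}), so split on BillingCycle → DeviceID into {BillingCycle, DeviceID} and {BillingCycle, DataCap, SubscriberID}.
{BillingCycle, DeviceID} has no BCNF violation.
{BillingCycle, DataCap, SubscriberID} has no BCNF violation.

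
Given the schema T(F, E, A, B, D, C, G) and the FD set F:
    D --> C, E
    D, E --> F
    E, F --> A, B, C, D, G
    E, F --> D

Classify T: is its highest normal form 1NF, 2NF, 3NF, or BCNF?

BCNF

Candidate keys: {D}, {E, F}. Prime attributes: {D, E, F}.
Each dependency's left side is a superkey — BCNF holds.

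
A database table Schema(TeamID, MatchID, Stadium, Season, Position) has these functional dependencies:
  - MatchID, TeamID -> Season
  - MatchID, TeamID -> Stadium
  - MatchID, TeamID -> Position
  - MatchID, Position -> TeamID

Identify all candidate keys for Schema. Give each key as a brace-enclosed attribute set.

Attributes never on any right-hand side: {MatchID} — every candidate key must contain it.
{MatchID, Position}⁺ = {MatchID, Position, Season, Stadium, TeamID} — all of the relation — so {MatchID, Position} is a candidate key.
{MatchID, TeamID}⁺ = {MatchID, Position, Season, Stadium, TeamID} — all of the relation — so {MatchID, TeamID} is a candidate key.
No proper subset of any of these is a key, and no other minimal superkey exists.

{MatchID, Position}, {MatchID, TeamID}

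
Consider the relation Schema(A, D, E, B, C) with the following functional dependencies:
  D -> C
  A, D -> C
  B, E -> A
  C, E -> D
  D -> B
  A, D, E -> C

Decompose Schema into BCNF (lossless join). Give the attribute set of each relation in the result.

Candidate keys of the original relation: {C, E}, {D, E}.
Within {A, B, C, D, E}: {D}⁺ ∩ {A, B, C, D, E} = {B, C, D}, not the whole set, so D -> B, C violates BCNF; decompose into {B, C, D} and {A, D, E}.
{B, C, D} is in BCNF.
{A, D, E} is in BCNF.

{A, D, E}; {B, C, D}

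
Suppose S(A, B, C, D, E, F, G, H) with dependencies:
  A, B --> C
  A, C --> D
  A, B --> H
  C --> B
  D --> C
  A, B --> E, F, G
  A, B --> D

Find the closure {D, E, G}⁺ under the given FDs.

Start with {D, E, G}.
D --> C applies; add {C} → now {C, D, E, G}.
C --> B applies; add {B} → now {B, C, D, E, G}.
No further FD applies.

{B, C, D, E, G}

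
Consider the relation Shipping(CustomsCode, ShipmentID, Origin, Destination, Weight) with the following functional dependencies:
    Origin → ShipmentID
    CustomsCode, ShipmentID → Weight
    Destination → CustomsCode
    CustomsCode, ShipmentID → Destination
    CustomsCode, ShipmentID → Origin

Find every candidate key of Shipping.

{CustomsCode, Origin}, {CustomsCode, ShipmentID}, {Destination, Origin}, {Destination, ShipmentID}

{CustomsCode, Origin} is a candidate key since {CustomsCode, Origin}⁺ = {CustomsCode, Destination, Origin, ShipmentID, Weight} covers every attribute.
{CustomsCode, ShipmentID} is a candidate key since {CustomsCode, ShipmentID}⁺ = {CustomsCode, Destination, Origin, ShipmentID, Weight} covers every attribute.
{Destination, Origin} is a candidate key since {Destination, Origin}⁺ = {CustomsCode, Destination, Origin, ShipmentID, Weight} covers every attribute.
{Destination, ShipmentID} is a candidate key since {Destination, ShipmentID}⁺ = {CustomsCode, Destination, Origin, ShipmentID, Weight} covers every attribute.
These are minimal and exhaustive — every other superkey contains one of them.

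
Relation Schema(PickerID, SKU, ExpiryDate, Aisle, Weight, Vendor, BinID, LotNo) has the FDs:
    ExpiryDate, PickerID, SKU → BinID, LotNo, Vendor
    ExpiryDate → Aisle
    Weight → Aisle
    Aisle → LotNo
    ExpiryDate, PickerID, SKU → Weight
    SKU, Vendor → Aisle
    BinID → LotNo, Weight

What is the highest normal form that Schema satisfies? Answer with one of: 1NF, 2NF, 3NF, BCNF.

Candidate key: {ExpiryDate, PickerID, SKU}. Prime attributes: {ExpiryDate, PickerID, SKU}.
ExpiryDate → Aisle: {ExpiryDate}⁺ = {Aisle, ExpiryDate, LotNo}, which is not all of the attributes, so the left side is not a superkey — BCNF is violated.
ExpiryDate → Aisle determines the non-prime attribute {Aisle} from a non-superkey — 3NF is violated.
Since {ExpiryDate} ⊂ {ExpiryDate, PickerID, SKU} and {ExpiryDate}⁺ ⊇ {Aisle, LotNo} with {Aisle, LotNo} non-prime, there is a partial dependency; 2NF fails.

1NF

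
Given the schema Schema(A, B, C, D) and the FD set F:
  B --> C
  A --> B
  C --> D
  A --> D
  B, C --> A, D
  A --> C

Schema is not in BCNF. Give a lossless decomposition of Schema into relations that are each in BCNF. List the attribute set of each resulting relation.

Candidate keys of the original relation: {A}, {B}.
In {A, B, C, D}, {C} is not a superkey ({C}⁺ restricted to this set is {C, D}), so split on C --> D into {C, D} and {A, B, C}.
{C, D} has no BCNF violation.
{A, B, C} has no BCNF violation.

{A, B, C}; {C, D}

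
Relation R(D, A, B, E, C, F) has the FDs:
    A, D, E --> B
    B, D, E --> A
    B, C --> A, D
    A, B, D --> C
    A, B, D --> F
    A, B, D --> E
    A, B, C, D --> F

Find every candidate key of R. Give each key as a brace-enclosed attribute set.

Closure of {B, C} is {A, B, C, D, E, F}, the whole schema; {B, C} is a candidate key.
Closure of {A, B, D} is {A, B, C, D, E, F}, the whole schema; {A, B, D} is a candidate key.
Closure of {A, D, E} is {A, B, C, D, E, F}, the whole schema; {A, D, E} is a candidate key.
Closure of {B, D, E} is {A, B, C, D, E, F}, the whole schema; {B, D, E} is a candidate key.
These are minimal and exhaustive — every other superkey contains one of them.

{A, B, D}, {A, D, E}, {B, C}, {B, D, E}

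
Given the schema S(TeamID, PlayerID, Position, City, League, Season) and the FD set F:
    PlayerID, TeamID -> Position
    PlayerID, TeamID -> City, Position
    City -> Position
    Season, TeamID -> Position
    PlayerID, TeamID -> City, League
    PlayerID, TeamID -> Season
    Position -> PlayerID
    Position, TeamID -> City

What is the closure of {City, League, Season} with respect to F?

{City, League, PlayerID, Position, Season}

Start with {City, League, Season}.
City -> Position applies; add {Position} → now {City, League, Position, Season}.
Position -> PlayerID applies; add {PlayerID} → now {City, League, PlayerID, Position, Season}.
No further FD applies.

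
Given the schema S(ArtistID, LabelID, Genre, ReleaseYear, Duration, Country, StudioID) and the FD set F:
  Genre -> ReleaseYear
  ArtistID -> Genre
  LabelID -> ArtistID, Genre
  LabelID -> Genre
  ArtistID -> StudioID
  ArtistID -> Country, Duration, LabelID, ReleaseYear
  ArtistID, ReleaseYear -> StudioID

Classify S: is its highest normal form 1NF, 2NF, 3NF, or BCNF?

Candidate keys: {ArtistID}, {LabelID}. Prime attributes: {ArtistID, LabelID}.
For Genre -> ReleaseYear we have {Genre}⁺ = {Genre, ReleaseYear}; {Genre} is not a superkey, so BCNF fails.
Genre -> ReleaseYear has non-prime {ReleaseYear} on the right and a non-superkey on the left, so 3NF fails.
Every candidate key is a single attribute, so no partial dependency is possible; 2NF holds.

2NF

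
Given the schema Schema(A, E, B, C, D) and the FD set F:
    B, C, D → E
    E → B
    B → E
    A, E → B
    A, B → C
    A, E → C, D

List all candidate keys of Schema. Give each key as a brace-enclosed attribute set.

{A, B}, {A, E}

{A} never appears on the right of any FD, so every key must include it.
Closure of {A, B} is {A, B, C, D, E}, the whole schema; {A, B} is a candidate key.
Closure of {A, E} is {A, B, C, D, E}, the whole schema; {A, E} is a candidate key.
Any other superkey properly contains one of these, so there are no further candidate keys.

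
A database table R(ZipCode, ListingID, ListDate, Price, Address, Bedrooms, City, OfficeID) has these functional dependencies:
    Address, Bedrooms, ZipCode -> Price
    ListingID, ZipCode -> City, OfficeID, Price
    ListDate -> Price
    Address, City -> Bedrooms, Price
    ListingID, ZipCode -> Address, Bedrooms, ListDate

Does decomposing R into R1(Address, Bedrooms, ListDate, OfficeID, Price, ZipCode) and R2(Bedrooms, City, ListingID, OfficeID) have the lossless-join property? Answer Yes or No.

No

The shared attributes are {Bedrooms, OfficeID} and {Bedrooms, OfficeID}⁺ = {Bedrooms, OfficeID}.
R1 ⊄ {Bedrooms, OfficeID} and R2 ⊄ {Bedrooms, OfficeID}, so the split is lossy.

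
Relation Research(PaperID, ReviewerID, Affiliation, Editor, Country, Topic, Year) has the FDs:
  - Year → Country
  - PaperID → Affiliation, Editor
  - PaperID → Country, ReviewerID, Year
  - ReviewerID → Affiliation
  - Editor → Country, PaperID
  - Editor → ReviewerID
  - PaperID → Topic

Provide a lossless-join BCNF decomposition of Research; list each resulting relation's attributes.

Candidate keys of the original relation: {Editor}, {PaperID}.
In {Affiliation, Country, Editor, PaperID, ReviewerID, Topic, Year}, {Year} is not a superkey ({Year}⁺ restricted to this set is {Country, Year}), so split on Year → Country into {Country, Year} and {Affiliation, Editor, PaperID, ReviewerID, Topic, Year}.
{Country, Year}: every determinant is a superkey — BCNF.
In {Affiliation, Editor, PaperID, ReviewerID, Topic, Year}, {ReviewerID} is not a superkey ({ReviewerID}⁺ restricted to this set is {Affiliation, ReviewerID}), so split on ReviewerID → Affiliation into {Affiliation, ReviewerID} and {Editor, PaperID, ReviewerID, Topic, Year}.
{Affiliation, ReviewerID}: every determinant is a superkey — BCNF.
{Editor, PaperID, ReviewerID, Topic, Year}: every determinant is a superkey — BCNF.

{Affiliation, ReviewerID}; {Country, Year}; {Editor, PaperID, ReviewerID, Topic, Year}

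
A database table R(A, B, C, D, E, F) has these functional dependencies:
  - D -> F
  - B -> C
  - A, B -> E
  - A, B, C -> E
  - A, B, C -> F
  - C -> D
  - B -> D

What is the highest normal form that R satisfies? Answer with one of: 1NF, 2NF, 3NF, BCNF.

1NF

Candidate key: {A, B}. Prime attributes: {A, B}.
D -> F: {D}⁺ = {D, F}, which is not all of the attributes, so the left side is not a superkey — BCNF is violated.
D -> F has non-prime {F} on the right and a non-superkey on the left, so 3NF fails.
Since {B} ⊂ {A, B} and {B}⁺ ⊇ {C, D, F} with {C, D, F} non-prime, there is a partial dependency; 2NF fails.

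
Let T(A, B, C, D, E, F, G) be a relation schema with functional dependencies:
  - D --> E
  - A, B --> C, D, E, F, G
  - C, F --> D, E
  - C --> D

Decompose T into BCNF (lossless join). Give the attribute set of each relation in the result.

{A, B, C, F, G}; {C, D}; {D, E}

Candidate key of the original relation: {A, B}.
In {A, B, C, D, E, F, G}, {D} is not a superkey ({D}⁺ restricted to this set is {D, E}), so split on D --> E into {D, E} and {A, B, C, D, F, G}.
{D, E} has no BCNF violation.
In {A, B, C, D, F, G}, {C, F} is not a superkey ({C, F}⁺ restricted to this set is {C, D, F}), so split on C, F --> D into {C, D, F} and {A, B, C, F, G}.
In {C, D, F}, {C} is not a superkey ({C}⁺ restricted to this set is {C, D}), so split on C --> D into {C, D} and {C, F}.
{C, D} has no BCNF violation.
{C, F} has no BCNF violation.
{A, B, C, F, G} has no BCNF violation.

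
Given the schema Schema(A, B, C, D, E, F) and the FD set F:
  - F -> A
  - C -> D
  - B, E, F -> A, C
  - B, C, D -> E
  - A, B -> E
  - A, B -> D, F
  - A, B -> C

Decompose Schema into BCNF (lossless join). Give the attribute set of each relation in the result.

{A, F}; {B, C, E}; {B, C, F}; {C, D}

Candidate keys of the original relation: {A, B}, {B, F}.
In {A, B, C, D, E, F}, {F} is not a superkey ({F}⁺ restricted to this set is {A, F}), so split on F -> A into {A, F} and {B, C, D, E, F}.
{A, F} is in BCNF.
In {B, C, D, E, F}, {C} is not a superkey ({C}⁺ restricted to this set is {C, D}), so split on C -> D into {C, D} and {B, C, E, F}.
{C, D} is in BCNF.
In {B, C, E, F}, {B, C} is not a superkey ({B, C}⁺ restricted to this set is {B, C, E}), so split on B, C -> E into {B, C, E} and {B, C, F}.
{B, C, E} is in BCNF.
{B, C, F} is in BCNF.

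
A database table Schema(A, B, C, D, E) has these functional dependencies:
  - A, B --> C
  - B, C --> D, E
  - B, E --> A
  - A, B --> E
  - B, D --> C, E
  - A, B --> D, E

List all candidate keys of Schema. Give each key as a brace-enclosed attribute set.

{A, B}, {B, C}, {B, D}, {B, E}

No FD produces {B}, so it must be in every candidate key.
{A, B}⁺ = {A, B, C, D, E}, which is every attribute, so {A, B} is a candidate key.
{B, C}⁺ = {A, B, C, D, E}, which is every attribute, so {B, C} is a candidate key.
{B, D}⁺ = {A, B, C, D, E}, which is every attribute, so {B, D} is a candidate key.
{B, E}⁺ = {A, B, C, D, E}, which is every attribute, so {B, E} is a candidate key.
These are minimal and exhaustive — every other superkey contains one of them.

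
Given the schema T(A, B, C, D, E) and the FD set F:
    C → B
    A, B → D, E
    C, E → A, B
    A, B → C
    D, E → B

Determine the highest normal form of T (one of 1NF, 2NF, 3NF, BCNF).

Candidate keys: {A, B}, {A, C}, {A, D, E}, {C, E}. Prime attributes: {A, B, C, D, E}.
C → B: {C}⁺ = {B, C}, which is not all of the attributes, so the left side is not a superkey — BCNF is violated.
But every attribute on its right side ({B}) is prime, and the same holds for every other non-superkey FD, so 3NF still holds.

3NF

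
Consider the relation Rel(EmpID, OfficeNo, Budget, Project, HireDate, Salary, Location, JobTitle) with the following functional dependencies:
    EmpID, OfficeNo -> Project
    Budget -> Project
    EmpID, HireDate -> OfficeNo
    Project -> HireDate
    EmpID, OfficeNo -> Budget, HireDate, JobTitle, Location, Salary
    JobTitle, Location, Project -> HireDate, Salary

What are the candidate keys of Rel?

Attributes never on any right-hand side: {EmpID} — every candidate key must contain it.
{Budget, EmpID}⁺ = {Budget, EmpID, HireDate, JobTitle, Location, OfficeNo, Project, Salary} — all of the relation — so {Budget, EmpID} is a candidate key.
{EmpID, HireDate}⁺ = {Budget, EmpID, HireDate, JobTitle, Location, OfficeNo, Project, Salary} — all of the relation — so {EmpID, HireDate} is a candidate key.
{EmpID, OfficeNo}⁺ = {Budget, EmpID, HireDate, JobTitle, Location, OfficeNo, Project, Salary} — all of the relation — so {EmpID, OfficeNo} is a candidate key.
{EmpID, Project}⁺ = {Budget, EmpID, HireDate, JobTitle, Location, OfficeNo, Project, Salary} — all of the relation — so {EmpID, Project} is a candidate key.
No proper subset of any of these is a key, and no other minimal superkey exists.

{Budget, EmpID}, {EmpID, HireDate}, {EmpID, OfficeNo}, {EmpID, Project}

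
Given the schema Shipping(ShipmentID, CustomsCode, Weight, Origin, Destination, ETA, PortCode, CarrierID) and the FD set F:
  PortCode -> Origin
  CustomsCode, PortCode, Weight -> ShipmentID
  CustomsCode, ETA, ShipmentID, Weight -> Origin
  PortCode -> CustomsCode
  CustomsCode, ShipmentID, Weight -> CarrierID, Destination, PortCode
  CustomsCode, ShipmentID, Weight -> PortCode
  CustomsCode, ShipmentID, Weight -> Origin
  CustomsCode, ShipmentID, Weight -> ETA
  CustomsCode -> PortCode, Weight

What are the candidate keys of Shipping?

{CustomsCode} is a candidate key since {CustomsCode}⁺ = {CarrierID, CustomsCode, Destination, ETA, Origin, PortCode, ShipmentID, Weight} covers every attribute.
{PortCode} is a candidate key since {PortCode}⁺ = {CarrierID, CustomsCode, Destination, ETA, Origin, PortCode, ShipmentID, Weight} covers every attribute.
No proper subset of any of these is a key, and no other minimal superkey exists.

{CustomsCode}, {PortCode}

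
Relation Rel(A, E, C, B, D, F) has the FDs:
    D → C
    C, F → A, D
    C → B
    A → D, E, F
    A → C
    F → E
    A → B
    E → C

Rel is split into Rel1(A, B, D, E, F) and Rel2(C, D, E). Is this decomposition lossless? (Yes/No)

Yes

Common attributes: {D, E}; their closure is {B, C, D, E}.
Rel2 is contained in that closure, so Rel1 ∩ Rel2 → Rel2 holds and the join is lossless.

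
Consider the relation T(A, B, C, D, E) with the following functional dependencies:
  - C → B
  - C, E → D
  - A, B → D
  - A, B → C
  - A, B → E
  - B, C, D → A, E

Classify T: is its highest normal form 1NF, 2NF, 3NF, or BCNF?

3NF

Candidate keys: {A, B}, {A, C}, {C, D}, {C, E}. Prime attributes: {A, B, C, D, E}.
C → B: {C}⁺ = {B, C}, which is not all of the attributes, so the left side is not a superkey — BCNF is violated.
But every attribute on its right side ({B}) is prime, and the same holds for every other non-superkey FD, so 3NF still holds.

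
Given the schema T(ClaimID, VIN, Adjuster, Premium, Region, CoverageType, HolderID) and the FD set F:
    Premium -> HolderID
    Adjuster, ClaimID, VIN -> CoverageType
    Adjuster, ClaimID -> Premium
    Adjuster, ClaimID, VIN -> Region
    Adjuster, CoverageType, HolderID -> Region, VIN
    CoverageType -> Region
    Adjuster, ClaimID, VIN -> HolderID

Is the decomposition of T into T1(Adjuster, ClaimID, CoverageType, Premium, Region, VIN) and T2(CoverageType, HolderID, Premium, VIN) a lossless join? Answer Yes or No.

Yes

T1 ∩ T2 = {CoverageType, Premium, VIN}; its closure under F is {CoverageType, HolderID, Premium, Region, VIN}.
T2 is contained in that closure, so T1 ∩ T2 -> T2 holds and the join is lossless.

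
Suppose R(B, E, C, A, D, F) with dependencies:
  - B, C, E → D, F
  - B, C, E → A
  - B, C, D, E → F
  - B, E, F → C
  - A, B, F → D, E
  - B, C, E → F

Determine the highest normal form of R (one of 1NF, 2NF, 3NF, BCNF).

BCNF

Candidate keys: {A, B, F}, {B, C, E}, {B, E, F}. Prime attributes: {A, B, C, E, F}.
The left-hand side of every FD is a superkey, so BCNF is satisfied.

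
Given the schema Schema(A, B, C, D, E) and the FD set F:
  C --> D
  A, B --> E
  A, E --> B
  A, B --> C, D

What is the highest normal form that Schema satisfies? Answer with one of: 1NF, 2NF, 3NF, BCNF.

2NF

Candidate keys: {A, B}, {A, E}. Prime attributes: {A, B, E}.
C --> D breaks BCNF: {C}⁺ = {C, D}, so {C} is not a superkey.
C --> D has non-prime {D} on the right and a non-superkey on the left, so 3NF fails.
Checking every proper subset of each key, none determines a non-prime attribute — 2NF is satisfied.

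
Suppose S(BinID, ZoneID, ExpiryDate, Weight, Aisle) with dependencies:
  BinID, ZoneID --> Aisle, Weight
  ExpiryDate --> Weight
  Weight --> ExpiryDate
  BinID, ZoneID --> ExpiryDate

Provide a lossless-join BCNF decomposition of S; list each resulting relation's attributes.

Candidate key of the original relation: {BinID, ZoneID}.
Within {Aisle, BinID, ExpiryDate, Weight, ZoneID}: {ExpiryDate}⁺ ∩ {Aisle, BinID, ExpiryDate, Weight, ZoneID} = {ExpiryDate, Weight}, not the whole set, so ExpiryDate --> Weight violates BCNF; decompose into {ExpiryDate, Weight} and {Aisle, BinID, ExpiryDate, ZoneID}.
{ExpiryDate, Weight} is in BCNF.
{Aisle, BinID, ExpiryDate, ZoneID} is in BCNF.

{Aisle, BinID, ExpiryDate, ZoneID}; {ExpiryDate, Weight}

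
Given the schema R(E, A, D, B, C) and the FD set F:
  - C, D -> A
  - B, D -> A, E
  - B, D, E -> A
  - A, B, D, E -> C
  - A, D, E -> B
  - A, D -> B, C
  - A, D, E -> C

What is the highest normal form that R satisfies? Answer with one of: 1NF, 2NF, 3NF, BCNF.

Candidate keys: {A, D}, {B, D}, {C, D}. Prime attributes: {A, B, C, D}.
Every FD has a superkey on the left, so the relation is in BCNF.

BCNF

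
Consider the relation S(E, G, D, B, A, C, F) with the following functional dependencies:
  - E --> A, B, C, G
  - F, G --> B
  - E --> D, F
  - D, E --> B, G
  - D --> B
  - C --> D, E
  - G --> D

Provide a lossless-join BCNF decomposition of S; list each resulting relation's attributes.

{A, C, E, F, G}; {B, D}; {D, G}

Candidate keys of the original relation: {C}, {E}.
{A, B, C, D, E, F, G}: {F, G} determines {B, D, F, G} here but is not a superkey — split on F, G --> B, D, giving {B, D, F, G} and {A, C, E, F, G}.
{B, D, F, G}: {D} determines {B, D} here but is not a superkey — split on D --> B, giving {B, D} and {D, F, G}.
{B, D}: every determinant is a superkey — BCNF.
{D, F, G}: {G} determines {D, G} here but is not a superkey — split on G --> D, giving {D, G} and {F, G}.
{D, G}: every determinant is a superkey — BCNF.
{F, G}: every determinant is a superkey — BCNF.
{A, C, E, F, G}: every determinant is a superkey — BCNF.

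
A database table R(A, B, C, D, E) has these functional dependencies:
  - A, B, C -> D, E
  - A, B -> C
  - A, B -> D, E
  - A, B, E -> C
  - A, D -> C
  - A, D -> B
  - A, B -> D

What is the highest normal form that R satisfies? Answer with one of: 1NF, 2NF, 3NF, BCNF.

BCNF

Candidate keys: {A, B}, {A, D}. Prime attributes: {A, B, D}.
Every FD has a superkey on the left, so the relation is in BCNF.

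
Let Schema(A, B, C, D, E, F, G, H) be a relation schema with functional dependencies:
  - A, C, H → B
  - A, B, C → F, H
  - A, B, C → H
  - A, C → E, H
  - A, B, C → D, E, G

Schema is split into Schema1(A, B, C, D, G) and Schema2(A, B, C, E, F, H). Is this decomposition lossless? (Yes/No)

Schema1 ∩ Schema2 = {A, B, C}; its closure under F is {A, B, C, D, E, F, G, H}.
Since Schema1 ⊆ {A, B, C, D, E, F, G, H}, the intersection is a superkey of Schema1; the decomposition is lossless.

Yes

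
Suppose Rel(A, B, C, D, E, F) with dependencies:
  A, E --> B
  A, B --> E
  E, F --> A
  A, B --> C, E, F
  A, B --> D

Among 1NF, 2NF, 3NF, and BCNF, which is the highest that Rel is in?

Candidate keys: {A, B}, {A, E}, {E, F}. Prime attributes: {A, B, E, F}.
Every FD has a superkey on the left, so the relation is in BCNF.

BCNF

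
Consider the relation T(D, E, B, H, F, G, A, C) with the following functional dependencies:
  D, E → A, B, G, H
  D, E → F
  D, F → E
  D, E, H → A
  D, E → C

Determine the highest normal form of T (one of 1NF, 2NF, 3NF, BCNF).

Candidate keys: {D, E}, {D, F}. Prime attributes: {D, E, F}.
The left-hand side of every FD is a superkey, so BCNF is satisfied.

BCNF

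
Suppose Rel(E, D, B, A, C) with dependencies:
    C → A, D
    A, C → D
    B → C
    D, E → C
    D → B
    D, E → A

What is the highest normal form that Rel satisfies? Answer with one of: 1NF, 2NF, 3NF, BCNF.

Candidate keys: {B, E}, {C, E}, {D, E}. Prime attributes: {B, C, D, E}.
C → A, D breaks BCNF: {C}⁺ = {A, B, C, D}, so {C} is not a superkey.
C → A, D has non-prime {A} on the right and a non-superkey on the left, so 3NF fails.
{B} is a proper subset of the key {B, E}, and {B}⁺ contains the non-prime attribute {A} — a partial dependency, so 2NF is violated.

1NF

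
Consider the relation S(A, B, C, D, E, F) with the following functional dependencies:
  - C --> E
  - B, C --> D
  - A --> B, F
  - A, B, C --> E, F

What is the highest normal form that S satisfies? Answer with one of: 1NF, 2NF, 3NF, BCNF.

1NF

Candidate key: {A, C}. Prime attributes: {A, C}.
For C --> E we have {C}⁺ = {C, E}; {C} is not a superkey, so BCNF fails.
C --> E has non-prime {E} on the right and a non-superkey on the left, so 3NF fails.
Since {A} ⊂ {A, C} and {A}⁺ ⊇ {B, F} with {B, F} non-prime, there is a partial dependency; 2NF fails.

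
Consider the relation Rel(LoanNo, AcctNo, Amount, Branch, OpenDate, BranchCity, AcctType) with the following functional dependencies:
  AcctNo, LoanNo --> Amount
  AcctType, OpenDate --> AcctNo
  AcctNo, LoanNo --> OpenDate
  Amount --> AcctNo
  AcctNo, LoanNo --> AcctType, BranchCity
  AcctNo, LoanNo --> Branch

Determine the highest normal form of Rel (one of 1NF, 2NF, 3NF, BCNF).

3NF

Candidate keys: {AcctNo, LoanNo}, {AcctType, LoanNo, OpenDate}, {Amount, LoanNo}. Prime attributes: {AcctNo, AcctType, Amount, LoanNo, OpenDate}.
For AcctType, OpenDate --> AcctNo we have {AcctType, OpenDate}⁺ = {AcctNo, AcctType, OpenDate}; {AcctType, OpenDate} is not a superkey, so BCNF fails.
Its right-hand attributes {AcctNo} are all prime, as are those of every other non-superkey FD — the relation is in 3NF.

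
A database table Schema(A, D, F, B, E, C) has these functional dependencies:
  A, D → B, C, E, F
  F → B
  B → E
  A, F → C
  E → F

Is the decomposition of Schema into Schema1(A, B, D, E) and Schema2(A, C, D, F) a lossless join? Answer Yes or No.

Yes

The shared attributes are {A, D} and {A, D}⁺ = {A, B, C, D, E, F}.
This includes all of Schema1, so the common attributes are a superkey of Schema1 — the join is lossless.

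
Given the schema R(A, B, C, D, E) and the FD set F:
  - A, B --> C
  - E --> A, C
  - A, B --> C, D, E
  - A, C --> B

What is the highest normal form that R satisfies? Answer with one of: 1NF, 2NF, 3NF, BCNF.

BCNF

Candidate keys: {A, B}, {A, C}, {E}. Prime attributes: {A, B, C, E}.
Each dependency's left side is a superkey — BCNF holds.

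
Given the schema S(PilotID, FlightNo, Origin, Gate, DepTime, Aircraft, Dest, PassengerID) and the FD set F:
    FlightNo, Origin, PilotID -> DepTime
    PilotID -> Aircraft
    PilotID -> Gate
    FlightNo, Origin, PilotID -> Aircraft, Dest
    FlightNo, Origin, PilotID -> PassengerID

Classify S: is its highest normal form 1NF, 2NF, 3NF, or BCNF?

1NF

Candidate key: {FlightNo, Origin, PilotID}. Prime attributes: {FlightNo, Origin, PilotID}.
PilotID -> Aircraft: {PilotID}⁺ = {Aircraft, Gate, PilotID}, which is not all of the attributes, so the left side is not a superkey — BCNF is violated.
Because {Aircraft} is non-prime and the left side of PilotID -> Aircraft is not a superkey, the relation is not in 3NF.
Since {PilotID} ⊂ {FlightNo, Origin, PilotID} and {PilotID}⁺ ⊇ {Aircraft, Gate} with {Aircraft, Gate} non-prime, there is a partial dependency; 2NF fails.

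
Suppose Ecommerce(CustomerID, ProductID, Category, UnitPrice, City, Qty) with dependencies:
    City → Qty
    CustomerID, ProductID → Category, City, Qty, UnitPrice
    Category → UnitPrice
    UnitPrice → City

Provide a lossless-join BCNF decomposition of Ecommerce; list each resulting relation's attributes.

Candidate key of the original relation: {CustomerID, ProductID}.
{Category, City, CustomerID, ProductID, Qty, UnitPrice}: {City} determines {City, Qty} here but is not a superkey — split on City → Qty, giving {City, Qty} and {Category, City, CustomerID, ProductID, UnitPrice}.
{City, Qty}: every determinant is a superkey — BCNF.
{Category, City, CustomerID, ProductID, UnitPrice}: {Category} determines {Category, City, UnitPrice} here but is not a superkey — split on Category → City, UnitPrice, giving {Category, City, UnitPrice} and {Category, CustomerID, ProductID}.
{Category, City, UnitPrice}: {UnitPrice} determines {City, UnitPrice} here but is not a superkey — split on UnitPrice → City, giving {City, UnitPrice} and {Category, UnitPrice}.
{City, UnitPrice}: every determinant is a superkey — BCNF.
{Category, UnitPrice}: every determinant is a superkey — BCNF.
{Category, CustomerID, ProductID}: every determinant is a superkey — BCNF.

{Category, CustomerID, ProductID}; {Category, UnitPrice}; {City, Qty}; {City, UnitPrice}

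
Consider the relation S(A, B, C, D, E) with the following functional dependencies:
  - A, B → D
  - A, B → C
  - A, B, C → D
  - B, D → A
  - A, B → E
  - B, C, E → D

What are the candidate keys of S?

{B} never appears on the right of any FD, so every key must include it.
{A, B}⁺ = {A, B, C, D, E}, which is every attribute, so {A, B} is a candidate key.
{B, D}⁺ = {A, B, C, D, E}, which is every attribute, so {B, D} is a candidate key.
{B, C, E}⁺ = {A, B, C, D, E}, which is every attribute, so {B, C, E} is a candidate key.
These are minimal and exhaustive — every other superkey contains one of them.

{A, B}, {B, C, E}, {B, D}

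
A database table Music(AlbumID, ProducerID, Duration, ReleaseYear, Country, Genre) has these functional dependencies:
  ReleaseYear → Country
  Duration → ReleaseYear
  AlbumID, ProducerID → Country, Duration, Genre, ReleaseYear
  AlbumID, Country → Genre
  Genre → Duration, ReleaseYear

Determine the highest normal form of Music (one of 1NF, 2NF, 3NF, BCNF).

Candidate key: {AlbumID, ProducerID}. Prime attributes: {AlbumID, ProducerID}.
ReleaseYear → Country: {ReleaseYear}⁺ = {Country, ReleaseYear}, which is not all of the attributes, so the left side is not a superkey — BCNF is violated.
ReleaseYear → Country has non-prime {Country} on the right and a non-superkey on the left, so 3NF fails.
No non-prime attribute depends on a proper subset of any candidate key, so 2NF holds.

2NF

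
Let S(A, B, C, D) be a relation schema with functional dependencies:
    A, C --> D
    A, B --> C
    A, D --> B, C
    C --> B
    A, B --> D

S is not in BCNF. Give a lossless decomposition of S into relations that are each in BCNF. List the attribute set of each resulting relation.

Candidate keys of the original relation: {A, B}, {A, C}, {A, D}.
{A, B, C, D}: {C} determines {B, C} here but is not a superkey — split on C --> B, giving {B, C} and {A, C, D}.
{B, C} is in BCNF.
{A, C, D} is in BCNF.

{A, C, D}; {B, C}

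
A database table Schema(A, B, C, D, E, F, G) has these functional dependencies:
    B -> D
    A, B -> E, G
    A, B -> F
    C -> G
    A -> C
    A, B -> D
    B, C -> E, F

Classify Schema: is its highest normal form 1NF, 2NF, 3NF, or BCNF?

Candidate key: {A, B}. Prime attributes: {A, B}.
For B -> D we have {B}⁺ = {B, D}; {B} is not a superkey, so BCNF fails.
B -> D determines the non-prime attribute {D} from a non-superkey — 3NF is violated.
Since {A} ⊂ {A, B} and {A}⁺ ⊇ {C, G} with {C, G} non-prime, there is a partial dependency; 2NF fails.

1NF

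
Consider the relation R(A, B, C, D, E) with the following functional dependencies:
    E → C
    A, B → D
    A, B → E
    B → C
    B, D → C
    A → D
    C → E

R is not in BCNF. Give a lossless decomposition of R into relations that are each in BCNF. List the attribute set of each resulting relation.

Candidate key of the original relation: {A, B}.
In {A, B, C, D, E}, {E} is not a superkey ({E}⁺ restricted to this set is {C, E}), so split on E → C into {C, E} and {A, B, D, E}.
{C, E}: every determinant is a superkey — BCNF.
In {A, B, D, E}, {B} is not a superkey ({B}⁺ restricted to this set is {B, E}), so split on B → E into {B, E} and {A, B, D}.
{B, E}: every determinant is a superkey — BCNF.
In {A, B, D}, {A} is not a superkey ({A}⁺ restricted to this set is {A, D}), so split on A → D into {A, D} and {A, B}.
{A, D}: every determinant is a superkey — BCNF.
{A, B}: every determinant is a superkey — BCNF.

{A, B}; {A, D}; {B, E}; {C, E}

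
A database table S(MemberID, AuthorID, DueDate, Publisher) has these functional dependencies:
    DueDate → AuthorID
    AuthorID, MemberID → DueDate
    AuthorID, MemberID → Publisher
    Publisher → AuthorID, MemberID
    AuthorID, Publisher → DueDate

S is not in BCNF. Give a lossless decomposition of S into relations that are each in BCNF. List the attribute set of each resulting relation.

{AuthorID, DueDate}; {DueDate, MemberID, Publisher}

Candidate keys of the original relation: {AuthorID, MemberID}, {DueDate, MemberID}, {Publisher}.
Within {AuthorID, DueDate, MemberID, Publisher}: {DueDate}⁺ ∩ {AuthorID, DueDate, MemberID, Publisher} = {AuthorID, DueDate}, not the whole set, so DueDate → AuthorID violates BCNF; decompose into {AuthorID, DueDate} and {DueDate, MemberID, Publisher}.
{AuthorID, DueDate}: every determinant is a superkey — BCNF.
{DueDate, MemberID, Publisher}: every determinant is a superkey — BCNF.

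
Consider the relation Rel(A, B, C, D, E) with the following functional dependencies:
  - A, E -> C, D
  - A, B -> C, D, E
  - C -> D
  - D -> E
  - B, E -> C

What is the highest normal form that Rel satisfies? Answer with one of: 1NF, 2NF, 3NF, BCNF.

Candidate key: {A, B}. Prime attributes: {A, B}.
A, E -> C, D breaks BCNF: {A, E}⁺ = {A, C, D, E}, so {A, E} is not a superkey.
A, E -> C, D determines the non-prime attributes {C, D} from a non-superkey — 3NF is violated.
Checking every proper subset of each key, none determines a non-prime attribute — 2NF is satisfied.

2NF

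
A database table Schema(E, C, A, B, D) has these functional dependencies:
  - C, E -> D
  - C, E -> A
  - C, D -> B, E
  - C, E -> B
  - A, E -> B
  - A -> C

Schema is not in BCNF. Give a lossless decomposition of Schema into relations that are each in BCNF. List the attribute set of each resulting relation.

{A, B, D, E}; {A, C}

Candidate keys of the original relation: {A, D}, {A, E}, {C, D}, {C, E}.
{A, B, C, D, E}: {A} determines {A, C} here but is not a superkey — split on A -> C, giving {A, C} and {A, B, D, E}.
{A, C} is in BCNF.
{A, B, D, E} is in BCNF.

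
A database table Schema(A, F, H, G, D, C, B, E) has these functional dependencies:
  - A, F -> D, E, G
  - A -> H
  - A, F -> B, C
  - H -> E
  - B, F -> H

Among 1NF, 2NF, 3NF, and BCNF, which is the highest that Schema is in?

1NF

Candidate key: {A, F}. Prime attributes: {A, F}.
For A -> H we have {A}⁺ = {A, E, H}; {A} is not a superkey, so BCNF fails.
Because {H} is non-prime and the left side of A -> H is not a superkey, the relation is not in 3NF.
The proper key subset {A} of {A, F} determines non-prime {E, H}, so the relation is not even in 2NF.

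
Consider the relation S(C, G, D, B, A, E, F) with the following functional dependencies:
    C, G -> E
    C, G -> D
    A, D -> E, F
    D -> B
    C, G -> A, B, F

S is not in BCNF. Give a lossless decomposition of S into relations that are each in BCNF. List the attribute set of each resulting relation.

{A, C, D, G}; {A, D, E, F}; {B, D}

Candidate key of the original relation: {C, G}.
In {A, B, C, D, E, F, G}, {A, D} is not a superkey ({A, D}⁺ restricted to this set is {A, B, D, E, F}), so split on A, D -> B, E, F into {A, B, D, E, F} and {A, C, D, G}.
In {A, B, D, E, F}, {D} is not a superkey ({D}⁺ restricted to this set is {B, D}), so split on D -> B into {B, D} and {A, D, E, F}.
{B, D}: every determinant is a superkey — BCNF.
{A, D, E, F}: every determinant is a superkey — BCNF.
{A, C, D, G}: every determinant is a superkey — BCNF.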